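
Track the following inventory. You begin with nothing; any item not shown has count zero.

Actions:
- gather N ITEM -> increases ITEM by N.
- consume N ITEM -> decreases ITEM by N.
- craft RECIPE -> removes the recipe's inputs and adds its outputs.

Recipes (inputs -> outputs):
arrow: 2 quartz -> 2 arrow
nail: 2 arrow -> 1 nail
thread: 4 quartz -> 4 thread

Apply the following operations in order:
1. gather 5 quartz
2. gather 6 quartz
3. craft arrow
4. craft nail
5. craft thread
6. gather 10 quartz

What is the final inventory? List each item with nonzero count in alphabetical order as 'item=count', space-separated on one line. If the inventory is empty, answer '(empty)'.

Answer: nail=1 quartz=15 thread=4

Derivation:
After 1 (gather 5 quartz): quartz=5
After 2 (gather 6 quartz): quartz=11
After 3 (craft arrow): arrow=2 quartz=9
After 4 (craft nail): nail=1 quartz=9
After 5 (craft thread): nail=1 quartz=5 thread=4
After 6 (gather 10 quartz): nail=1 quartz=15 thread=4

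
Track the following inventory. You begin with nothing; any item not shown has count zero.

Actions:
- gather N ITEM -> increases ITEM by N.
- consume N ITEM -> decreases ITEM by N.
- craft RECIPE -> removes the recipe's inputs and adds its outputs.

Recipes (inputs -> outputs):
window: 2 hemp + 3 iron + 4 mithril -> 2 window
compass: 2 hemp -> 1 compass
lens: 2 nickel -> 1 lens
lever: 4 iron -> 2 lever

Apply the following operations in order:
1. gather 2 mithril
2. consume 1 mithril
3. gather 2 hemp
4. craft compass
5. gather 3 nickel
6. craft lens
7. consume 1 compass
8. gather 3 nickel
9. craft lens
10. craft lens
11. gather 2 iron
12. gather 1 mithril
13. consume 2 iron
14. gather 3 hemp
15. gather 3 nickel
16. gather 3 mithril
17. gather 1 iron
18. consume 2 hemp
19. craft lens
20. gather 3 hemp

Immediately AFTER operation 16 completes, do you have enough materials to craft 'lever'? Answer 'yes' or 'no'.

After 1 (gather 2 mithril): mithril=2
After 2 (consume 1 mithril): mithril=1
After 3 (gather 2 hemp): hemp=2 mithril=1
After 4 (craft compass): compass=1 mithril=1
After 5 (gather 3 nickel): compass=1 mithril=1 nickel=3
After 6 (craft lens): compass=1 lens=1 mithril=1 nickel=1
After 7 (consume 1 compass): lens=1 mithril=1 nickel=1
After 8 (gather 3 nickel): lens=1 mithril=1 nickel=4
After 9 (craft lens): lens=2 mithril=1 nickel=2
After 10 (craft lens): lens=3 mithril=1
After 11 (gather 2 iron): iron=2 lens=3 mithril=1
After 12 (gather 1 mithril): iron=2 lens=3 mithril=2
After 13 (consume 2 iron): lens=3 mithril=2
After 14 (gather 3 hemp): hemp=3 lens=3 mithril=2
After 15 (gather 3 nickel): hemp=3 lens=3 mithril=2 nickel=3
After 16 (gather 3 mithril): hemp=3 lens=3 mithril=5 nickel=3

Answer: no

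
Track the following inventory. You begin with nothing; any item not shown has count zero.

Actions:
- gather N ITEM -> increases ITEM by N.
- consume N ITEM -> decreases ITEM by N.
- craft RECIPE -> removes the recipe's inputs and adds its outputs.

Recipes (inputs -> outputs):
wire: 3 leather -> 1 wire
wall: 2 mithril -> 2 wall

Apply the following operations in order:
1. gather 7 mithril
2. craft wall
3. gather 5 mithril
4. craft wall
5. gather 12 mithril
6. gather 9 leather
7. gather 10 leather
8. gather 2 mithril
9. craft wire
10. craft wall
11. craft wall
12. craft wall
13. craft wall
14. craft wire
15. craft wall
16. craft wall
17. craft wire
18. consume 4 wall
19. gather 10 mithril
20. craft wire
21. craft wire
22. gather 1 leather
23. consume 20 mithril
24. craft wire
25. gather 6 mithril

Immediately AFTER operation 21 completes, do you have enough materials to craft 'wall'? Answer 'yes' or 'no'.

Answer: yes

Derivation:
After 1 (gather 7 mithril): mithril=7
After 2 (craft wall): mithril=5 wall=2
After 3 (gather 5 mithril): mithril=10 wall=2
After 4 (craft wall): mithril=8 wall=4
After 5 (gather 12 mithril): mithril=20 wall=4
After 6 (gather 9 leather): leather=9 mithril=20 wall=4
After 7 (gather 10 leather): leather=19 mithril=20 wall=4
After 8 (gather 2 mithril): leather=19 mithril=22 wall=4
After 9 (craft wire): leather=16 mithril=22 wall=4 wire=1
After 10 (craft wall): leather=16 mithril=20 wall=6 wire=1
After 11 (craft wall): leather=16 mithril=18 wall=8 wire=1
After 12 (craft wall): leather=16 mithril=16 wall=10 wire=1
After 13 (craft wall): leather=16 mithril=14 wall=12 wire=1
After 14 (craft wire): leather=13 mithril=14 wall=12 wire=2
After 15 (craft wall): leather=13 mithril=12 wall=14 wire=2
After 16 (craft wall): leather=13 mithril=10 wall=16 wire=2
After 17 (craft wire): leather=10 mithril=10 wall=16 wire=3
After 18 (consume 4 wall): leather=10 mithril=10 wall=12 wire=3
After 19 (gather 10 mithril): leather=10 mithril=20 wall=12 wire=3
After 20 (craft wire): leather=7 mithril=20 wall=12 wire=4
After 21 (craft wire): leather=4 mithril=20 wall=12 wire=5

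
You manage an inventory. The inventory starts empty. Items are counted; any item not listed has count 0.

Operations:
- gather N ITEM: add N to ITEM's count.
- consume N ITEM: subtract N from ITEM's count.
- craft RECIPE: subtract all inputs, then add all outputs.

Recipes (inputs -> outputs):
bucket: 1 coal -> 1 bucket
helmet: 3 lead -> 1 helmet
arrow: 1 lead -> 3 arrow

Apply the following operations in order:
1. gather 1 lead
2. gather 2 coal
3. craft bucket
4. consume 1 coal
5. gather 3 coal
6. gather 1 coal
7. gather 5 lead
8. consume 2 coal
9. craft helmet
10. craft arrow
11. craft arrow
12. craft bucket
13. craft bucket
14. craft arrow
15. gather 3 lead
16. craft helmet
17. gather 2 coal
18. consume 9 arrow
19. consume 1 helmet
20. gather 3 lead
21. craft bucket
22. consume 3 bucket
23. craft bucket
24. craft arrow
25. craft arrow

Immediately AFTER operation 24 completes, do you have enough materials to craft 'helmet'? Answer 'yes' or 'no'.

Answer: no

Derivation:
After 1 (gather 1 lead): lead=1
After 2 (gather 2 coal): coal=2 lead=1
After 3 (craft bucket): bucket=1 coal=1 lead=1
After 4 (consume 1 coal): bucket=1 lead=1
After 5 (gather 3 coal): bucket=1 coal=3 lead=1
After 6 (gather 1 coal): bucket=1 coal=4 lead=1
After 7 (gather 5 lead): bucket=1 coal=4 lead=6
After 8 (consume 2 coal): bucket=1 coal=2 lead=6
After 9 (craft helmet): bucket=1 coal=2 helmet=1 lead=3
After 10 (craft arrow): arrow=3 bucket=1 coal=2 helmet=1 lead=2
After 11 (craft arrow): arrow=6 bucket=1 coal=2 helmet=1 lead=1
After 12 (craft bucket): arrow=6 bucket=2 coal=1 helmet=1 lead=1
After 13 (craft bucket): arrow=6 bucket=3 helmet=1 lead=1
After 14 (craft arrow): arrow=9 bucket=3 helmet=1
After 15 (gather 3 lead): arrow=9 bucket=3 helmet=1 lead=3
After 16 (craft helmet): arrow=9 bucket=3 helmet=2
After 17 (gather 2 coal): arrow=9 bucket=3 coal=2 helmet=2
After 18 (consume 9 arrow): bucket=3 coal=2 helmet=2
After 19 (consume 1 helmet): bucket=3 coal=2 helmet=1
After 20 (gather 3 lead): bucket=3 coal=2 helmet=1 lead=3
After 21 (craft bucket): bucket=4 coal=1 helmet=1 lead=3
After 22 (consume 3 bucket): bucket=1 coal=1 helmet=1 lead=3
After 23 (craft bucket): bucket=2 helmet=1 lead=3
After 24 (craft arrow): arrow=3 bucket=2 helmet=1 lead=2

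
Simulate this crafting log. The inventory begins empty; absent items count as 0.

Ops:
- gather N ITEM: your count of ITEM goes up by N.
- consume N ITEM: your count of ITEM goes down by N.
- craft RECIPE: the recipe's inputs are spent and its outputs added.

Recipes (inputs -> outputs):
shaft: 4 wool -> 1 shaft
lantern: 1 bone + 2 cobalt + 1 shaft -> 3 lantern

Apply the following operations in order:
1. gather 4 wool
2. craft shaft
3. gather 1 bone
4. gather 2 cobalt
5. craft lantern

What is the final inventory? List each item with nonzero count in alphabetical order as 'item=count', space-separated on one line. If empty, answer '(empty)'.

After 1 (gather 4 wool): wool=4
After 2 (craft shaft): shaft=1
After 3 (gather 1 bone): bone=1 shaft=1
After 4 (gather 2 cobalt): bone=1 cobalt=2 shaft=1
After 5 (craft lantern): lantern=3

Answer: lantern=3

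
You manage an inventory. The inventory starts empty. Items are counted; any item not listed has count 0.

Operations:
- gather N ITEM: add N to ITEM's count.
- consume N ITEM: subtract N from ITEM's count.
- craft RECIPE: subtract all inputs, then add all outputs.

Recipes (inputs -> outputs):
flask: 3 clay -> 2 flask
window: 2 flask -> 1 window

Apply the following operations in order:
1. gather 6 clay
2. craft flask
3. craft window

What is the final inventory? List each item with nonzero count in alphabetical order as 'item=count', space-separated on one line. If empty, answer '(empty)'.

After 1 (gather 6 clay): clay=6
After 2 (craft flask): clay=3 flask=2
After 3 (craft window): clay=3 window=1

Answer: clay=3 window=1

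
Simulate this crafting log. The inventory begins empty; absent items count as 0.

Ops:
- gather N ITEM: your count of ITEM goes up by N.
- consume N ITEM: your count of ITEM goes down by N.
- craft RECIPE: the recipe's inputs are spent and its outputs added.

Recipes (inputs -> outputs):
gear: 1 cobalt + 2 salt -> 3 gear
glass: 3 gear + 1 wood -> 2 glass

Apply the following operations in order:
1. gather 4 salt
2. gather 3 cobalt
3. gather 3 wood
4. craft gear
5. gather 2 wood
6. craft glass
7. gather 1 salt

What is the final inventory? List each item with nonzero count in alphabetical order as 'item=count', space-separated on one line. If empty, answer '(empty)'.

After 1 (gather 4 salt): salt=4
After 2 (gather 3 cobalt): cobalt=3 salt=4
After 3 (gather 3 wood): cobalt=3 salt=4 wood=3
After 4 (craft gear): cobalt=2 gear=3 salt=2 wood=3
After 5 (gather 2 wood): cobalt=2 gear=3 salt=2 wood=5
After 6 (craft glass): cobalt=2 glass=2 salt=2 wood=4
After 7 (gather 1 salt): cobalt=2 glass=2 salt=3 wood=4

Answer: cobalt=2 glass=2 salt=3 wood=4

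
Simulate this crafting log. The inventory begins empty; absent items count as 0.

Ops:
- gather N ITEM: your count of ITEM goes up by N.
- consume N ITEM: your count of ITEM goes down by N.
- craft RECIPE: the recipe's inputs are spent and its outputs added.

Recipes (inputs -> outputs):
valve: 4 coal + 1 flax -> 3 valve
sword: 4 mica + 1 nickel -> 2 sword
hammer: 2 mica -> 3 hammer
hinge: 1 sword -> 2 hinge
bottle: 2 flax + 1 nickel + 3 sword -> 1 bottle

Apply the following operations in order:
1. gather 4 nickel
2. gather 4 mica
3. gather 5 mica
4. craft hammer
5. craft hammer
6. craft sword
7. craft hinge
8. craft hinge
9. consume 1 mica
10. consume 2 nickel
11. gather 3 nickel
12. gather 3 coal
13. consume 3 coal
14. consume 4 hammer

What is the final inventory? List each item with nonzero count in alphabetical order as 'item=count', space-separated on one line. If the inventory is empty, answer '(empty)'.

Answer: hammer=2 hinge=4 nickel=4

Derivation:
After 1 (gather 4 nickel): nickel=4
After 2 (gather 4 mica): mica=4 nickel=4
After 3 (gather 5 mica): mica=9 nickel=4
After 4 (craft hammer): hammer=3 mica=7 nickel=4
After 5 (craft hammer): hammer=6 mica=5 nickel=4
After 6 (craft sword): hammer=6 mica=1 nickel=3 sword=2
After 7 (craft hinge): hammer=6 hinge=2 mica=1 nickel=3 sword=1
After 8 (craft hinge): hammer=6 hinge=4 mica=1 nickel=3
After 9 (consume 1 mica): hammer=6 hinge=4 nickel=3
After 10 (consume 2 nickel): hammer=6 hinge=4 nickel=1
After 11 (gather 3 nickel): hammer=6 hinge=4 nickel=4
After 12 (gather 3 coal): coal=3 hammer=6 hinge=4 nickel=4
After 13 (consume 3 coal): hammer=6 hinge=4 nickel=4
After 14 (consume 4 hammer): hammer=2 hinge=4 nickel=4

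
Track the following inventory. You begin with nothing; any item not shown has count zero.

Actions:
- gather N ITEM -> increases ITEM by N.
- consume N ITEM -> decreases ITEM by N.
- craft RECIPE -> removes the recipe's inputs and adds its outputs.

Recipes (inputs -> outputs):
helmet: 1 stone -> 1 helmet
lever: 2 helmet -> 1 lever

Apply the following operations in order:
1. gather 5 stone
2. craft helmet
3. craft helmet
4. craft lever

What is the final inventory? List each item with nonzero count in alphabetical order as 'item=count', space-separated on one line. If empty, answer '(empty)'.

Answer: lever=1 stone=3

Derivation:
After 1 (gather 5 stone): stone=5
After 2 (craft helmet): helmet=1 stone=4
After 3 (craft helmet): helmet=2 stone=3
After 4 (craft lever): lever=1 stone=3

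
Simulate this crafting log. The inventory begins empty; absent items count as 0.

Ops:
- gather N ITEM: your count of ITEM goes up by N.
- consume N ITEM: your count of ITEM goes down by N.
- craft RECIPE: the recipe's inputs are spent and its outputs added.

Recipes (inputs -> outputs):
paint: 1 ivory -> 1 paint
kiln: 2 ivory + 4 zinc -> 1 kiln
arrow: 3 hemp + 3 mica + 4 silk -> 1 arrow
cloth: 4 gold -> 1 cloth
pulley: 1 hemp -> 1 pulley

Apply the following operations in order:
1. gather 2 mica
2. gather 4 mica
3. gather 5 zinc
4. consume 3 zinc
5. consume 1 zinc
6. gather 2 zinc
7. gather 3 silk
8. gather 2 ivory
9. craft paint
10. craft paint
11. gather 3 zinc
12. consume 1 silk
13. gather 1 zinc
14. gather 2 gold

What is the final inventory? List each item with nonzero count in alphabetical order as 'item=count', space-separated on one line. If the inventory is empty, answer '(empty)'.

After 1 (gather 2 mica): mica=2
After 2 (gather 4 mica): mica=6
After 3 (gather 5 zinc): mica=6 zinc=5
After 4 (consume 3 zinc): mica=6 zinc=2
After 5 (consume 1 zinc): mica=6 zinc=1
After 6 (gather 2 zinc): mica=6 zinc=3
After 7 (gather 3 silk): mica=6 silk=3 zinc=3
After 8 (gather 2 ivory): ivory=2 mica=6 silk=3 zinc=3
After 9 (craft paint): ivory=1 mica=6 paint=1 silk=3 zinc=3
After 10 (craft paint): mica=6 paint=2 silk=3 zinc=3
After 11 (gather 3 zinc): mica=6 paint=2 silk=3 zinc=6
After 12 (consume 1 silk): mica=6 paint=2 silk=2 zinc=6
After 13 (gather 1 zinc): mica=6 paint=2 silk=2 zinc=7
After 14 (gather 2 gold): gold=2 mica=6 paint=2 silk=2 zinc=7

Answer: gold=2 mica=6 paint=2 silk=2 zinc=7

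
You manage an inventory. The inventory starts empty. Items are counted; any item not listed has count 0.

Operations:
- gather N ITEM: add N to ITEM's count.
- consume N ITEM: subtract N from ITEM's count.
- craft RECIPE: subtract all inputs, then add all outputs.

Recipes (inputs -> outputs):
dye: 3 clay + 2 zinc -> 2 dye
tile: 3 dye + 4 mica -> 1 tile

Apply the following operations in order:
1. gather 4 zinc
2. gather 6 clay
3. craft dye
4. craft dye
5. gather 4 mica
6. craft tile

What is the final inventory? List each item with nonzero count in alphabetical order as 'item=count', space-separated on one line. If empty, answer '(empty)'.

After 1 (gather 4 zinc): zinc=4
After 2 (gather 6 clay): clay=6 zinc=4
After 3 (craft dye): clay=3 dye=2 zinc=2
After 4 (craft dye): dye=4
After 5 (gather 4 mica): dye=4 mica=4
After 6 (craft tile): dye=1 tile=1

Answer: dye=1 tile=1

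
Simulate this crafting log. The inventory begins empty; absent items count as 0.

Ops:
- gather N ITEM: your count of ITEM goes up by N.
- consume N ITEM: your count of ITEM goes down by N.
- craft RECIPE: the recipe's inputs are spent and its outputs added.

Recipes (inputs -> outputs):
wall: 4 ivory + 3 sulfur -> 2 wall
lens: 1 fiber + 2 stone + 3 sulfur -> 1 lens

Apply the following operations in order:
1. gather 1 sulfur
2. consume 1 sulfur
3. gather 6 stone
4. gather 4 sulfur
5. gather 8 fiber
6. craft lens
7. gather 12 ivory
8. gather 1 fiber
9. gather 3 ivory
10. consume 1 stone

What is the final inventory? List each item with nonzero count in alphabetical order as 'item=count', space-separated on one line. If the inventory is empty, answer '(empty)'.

After 1 (gather 1 sulfur): sulfur=1
After 2 (consume 1 sulfur): (empty)
After 3 (gather 6 stone): stone=6
After 4 (gather 4 sulfur): stone=6 sulfur=4
After 5 (gather 8 fiber): fiber=8 stone=6 sulfur=4
After 6 (craft lens): fiber=7 lens=1 stone=4 sulfur=1
After 7 (gather 12 ivory): fiber=7 ivory=12 lens=1 stone=4 sulfur=1
After 8 (gather 1 fiber): fiber=8 ivory=12 lens=1 stone=4 sulfur=1
After 9 (gather 3 ivory): fiber=8 ivory=15 lens=1 stone=4 sulfur=1
After 10 (consume 1 stone): fiber=8 ivory=15 lens=1 stone=3 sulfur=1

Answer: fiber=8 ivory=15 lens=1 stone=3 sulfur=1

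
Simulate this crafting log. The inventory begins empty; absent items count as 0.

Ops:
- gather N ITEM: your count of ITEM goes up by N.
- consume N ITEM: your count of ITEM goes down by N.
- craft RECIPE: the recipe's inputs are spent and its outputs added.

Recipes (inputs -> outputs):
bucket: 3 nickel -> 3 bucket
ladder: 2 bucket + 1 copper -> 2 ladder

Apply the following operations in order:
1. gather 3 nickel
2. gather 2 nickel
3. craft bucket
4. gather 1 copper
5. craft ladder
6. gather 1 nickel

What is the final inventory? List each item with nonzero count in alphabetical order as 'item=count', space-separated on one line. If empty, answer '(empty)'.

After 1 (gather 3 nickel): nickel=3
After 2 (gather 2 nickel): nickel=5
After 3 (craft bucket): bucket=3 nickel=2
After 4 (gather 1 copper): bucket=3 copper=1 nickel=2
After 5 (craft ladder): bucket=1 ladder=2 nickel=2
After 6 (gather 1 nickel): bucket=1 ladder=2 nickel=3

Answer: bucket=1 ladder=2 nickel=3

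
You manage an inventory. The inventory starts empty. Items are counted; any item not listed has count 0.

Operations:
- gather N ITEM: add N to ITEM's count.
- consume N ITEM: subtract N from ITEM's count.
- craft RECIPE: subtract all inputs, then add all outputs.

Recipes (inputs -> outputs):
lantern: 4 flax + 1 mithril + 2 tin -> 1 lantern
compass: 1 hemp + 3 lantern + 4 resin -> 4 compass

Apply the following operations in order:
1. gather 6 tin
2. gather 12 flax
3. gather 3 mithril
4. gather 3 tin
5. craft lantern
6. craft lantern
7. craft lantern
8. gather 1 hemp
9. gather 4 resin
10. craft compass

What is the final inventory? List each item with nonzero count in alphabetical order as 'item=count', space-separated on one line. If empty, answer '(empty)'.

Answer: compass=4 tin=3

Derivation:
After 1 (gather 6 tin): tin=6
After 2 (gather 12 flax): flax=12 tin=6
After 3 (gather 3 mithril): flax=12 mithril=3 tin=6
After 4 (gather 3 tin): flax=12 mithril=3 tin=9
After 5 (craft lantern): flax=8 lantern=1 mithril=2 tin=7
After 6 (craft lantern): flax=4 lantern=2 mithril=1 tin=5
After 7 (craft lantern): lantern=3 tin=3
After 8 (gather 1 hemp): hemp=1 lantern=3 tin=3
After 9 (gather 4 resin): hemp=1 lantern=3 resin=4 tin=3
After 10 (craft compass): compass=4 tin=3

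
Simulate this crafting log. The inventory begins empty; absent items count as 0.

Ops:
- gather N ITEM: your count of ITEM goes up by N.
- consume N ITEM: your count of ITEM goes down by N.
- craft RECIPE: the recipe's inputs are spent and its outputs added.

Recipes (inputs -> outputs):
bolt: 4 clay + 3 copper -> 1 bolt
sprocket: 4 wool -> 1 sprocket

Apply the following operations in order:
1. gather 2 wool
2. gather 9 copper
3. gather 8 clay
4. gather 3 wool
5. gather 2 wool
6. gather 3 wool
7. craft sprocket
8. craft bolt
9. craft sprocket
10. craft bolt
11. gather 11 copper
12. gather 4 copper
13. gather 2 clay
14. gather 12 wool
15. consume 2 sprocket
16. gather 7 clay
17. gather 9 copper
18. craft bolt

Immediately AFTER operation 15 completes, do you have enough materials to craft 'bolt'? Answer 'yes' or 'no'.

After 1 (gather 2 wool): wool=2
After 2 (gather 9 copper): copper=9 wool=2
After 3 (gather 8 clay): clay=8 copper=9 wool=2
After 4 (gather 3 wool): clay=8 copper=9 wool=5
After 5 (gather 2 wool): clay=8 copper=9 wool=7
After 6 (gather 3 wool): clay=8 copper=9 wool=10
After 7 (craft sprocket): clay=8 copper=9 sprocket=1 wool=6
After 8 (craft bolt): bolt=1 clay=4 copper=6 sprocket=1 wool=6
After 9 (craft sprocket): bolt=1 clay=4 copper=6 sprocket=2 wool=2
After 10 (craft bolt): bolt=2 copper=3 sprocket=2 wool=2
After 11 (gather 11 copper): bolt=2 copper=14 sprocket=2 wool=2
After 12 (gather 4 copper): bolt=2 copper=18 sprocket=2 wool=2
After 13 (gather 2 clay): bolt=2 clay=2 copper=18 sprocket=2 wool=2
After 14 (gather 12 wool): bolt=2 clay=2 copper=18 sprocket=2 wool=14
After 15 (consume 2 sprocket): bolt=2 clay=2 copper=18 wool=14

Answer: no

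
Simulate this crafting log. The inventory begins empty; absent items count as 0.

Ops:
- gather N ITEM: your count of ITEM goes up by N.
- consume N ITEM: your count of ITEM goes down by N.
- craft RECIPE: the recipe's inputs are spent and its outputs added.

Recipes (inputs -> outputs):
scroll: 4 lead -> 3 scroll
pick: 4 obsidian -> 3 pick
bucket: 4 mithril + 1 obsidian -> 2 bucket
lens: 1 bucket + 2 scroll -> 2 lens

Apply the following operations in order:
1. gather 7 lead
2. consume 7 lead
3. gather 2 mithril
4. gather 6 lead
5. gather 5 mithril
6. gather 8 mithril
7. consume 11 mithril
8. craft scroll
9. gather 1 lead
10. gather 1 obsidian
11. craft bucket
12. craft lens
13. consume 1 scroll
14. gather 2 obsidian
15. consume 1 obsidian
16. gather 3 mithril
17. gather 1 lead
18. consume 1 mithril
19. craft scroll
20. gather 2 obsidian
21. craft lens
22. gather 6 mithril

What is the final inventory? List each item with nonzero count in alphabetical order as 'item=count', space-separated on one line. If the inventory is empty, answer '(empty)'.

After 1 (gather 7 lead): lead=7
After 2 (consume 7 lead): (empty)
After 3 (gather 2 mithril): mithril=2
After 4 (gather 6 lead): lead=6 mithril=2
After 5 (gather 5 mithril): lead=6 mithril=7
After 6 (gather 8 mithril): lead=6 mithril=15
After 7 (consume 11 mithril): lead=6 mithril=4
After 8 (craft scroll): lead=2 mithril=4 scroll=3
After 9 (gather 1 lead): lead=3 mithril=4 scroll=3
After 10 (gather 1 obsidian): lead=3 mithril=4 obsidian=1 scroll=3
After 11 (craft bucket): bucket=2 lead=3 scroll=3
After 12 (craft lens): bucket=1 lead=3 lens=2 scroll=1
After 13 (consume 1 scroll): bucket=1 lead=3 lens=2
After 14 (gather 2 obsidian): bucket=1 lead=3 lens=2 obsidian=2
After 15 (consume 1 obsidian): bucket=1 lead=3 lens=2 obsidian=1
After 16 (gather 3 mithril): bucket=1 lead=3 lens=2 mithril=3 obsidian=1
After 17 (gather 1 lead): bucket=1 lead=4 lens=2 mithril=3 obsidian=1
After 18 (consume 1 mithril): bucket=1 lead=4 lens=2 mithril=2 obsidian=1
After 19 (craft scroll): bucket=1 lens=2 mithril=2 obsidian=1 scroll=3
After 20 (gather 2 obsidian): bucket=1 lens=2 mithril=2 obsidian=3 scroll=3
After 21 (craft lens): lens=4 mithril=2 obsidian=3 scroll=1
After 22 (gather 6 mithril): lens=4 mithril=8 obsidian=3 scroll=1

Answer: lens=4 mithril=8 obsidian=3 scroll=1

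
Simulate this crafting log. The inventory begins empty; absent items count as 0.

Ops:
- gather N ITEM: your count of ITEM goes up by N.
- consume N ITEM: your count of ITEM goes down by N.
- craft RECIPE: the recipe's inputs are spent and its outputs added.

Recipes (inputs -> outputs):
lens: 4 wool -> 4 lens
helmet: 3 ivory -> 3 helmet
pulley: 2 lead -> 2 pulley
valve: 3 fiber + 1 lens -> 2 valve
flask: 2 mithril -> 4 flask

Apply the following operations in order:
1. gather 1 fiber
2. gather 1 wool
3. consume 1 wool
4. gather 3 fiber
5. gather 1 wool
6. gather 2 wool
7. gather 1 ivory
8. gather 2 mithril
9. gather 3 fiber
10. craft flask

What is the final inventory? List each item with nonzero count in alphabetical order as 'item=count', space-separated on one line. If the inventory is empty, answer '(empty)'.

After 1 (gather 1 fiber): fiber=1
After 2 (gather 1 wool): fiber=1 wool=1
After 3 (consume 1 wool): fiber=1
After 4 (gather 3 fiber): fiber=4
After 5 (gather 1 wool): fiber=4 wool=1
After 6 (gather 2 wool): fiber=4 wool=3
After 7 (gather 1 ivory): fiber=4 ivory=1 wool=3
After 8 (gather 2 mithril): fiber=4 ivory=1 mithril=2 wool=3
After 9 (gather 3 fiber): fiber=7 ivory=1 mithril=2 wool=3
After 10 (craft flask): fiber=7 flask=4 ivory=1 wool=3

Answer: fiber=7 flask=4 ivory=1 wool=3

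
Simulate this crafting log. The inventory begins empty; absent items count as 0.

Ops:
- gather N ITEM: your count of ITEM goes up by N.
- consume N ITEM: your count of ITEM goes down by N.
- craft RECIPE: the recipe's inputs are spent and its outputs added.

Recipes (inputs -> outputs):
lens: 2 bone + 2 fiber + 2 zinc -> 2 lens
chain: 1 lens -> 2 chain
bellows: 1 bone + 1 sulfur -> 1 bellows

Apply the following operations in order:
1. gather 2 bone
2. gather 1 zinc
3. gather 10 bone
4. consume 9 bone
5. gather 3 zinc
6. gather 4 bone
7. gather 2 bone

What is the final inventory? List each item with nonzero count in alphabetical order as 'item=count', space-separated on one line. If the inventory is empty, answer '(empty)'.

Answer: bone=9 zinc=4

Derivation:
After 1 (gather 2 bone): bone=2
After 2 (gather 1 zinc): bone=2 zinc=1
After 3 (gather 10 bone): bone=12 zinc=1
After 4 (consume 9 bone): bone=3 zinc=1
After 5 (gather 3 zinc): bone=3 zinc=4
After 6 (gather 4 bone): bone=7 zinc=4
After 7 (gather 2 bone): bone=9 zinc=4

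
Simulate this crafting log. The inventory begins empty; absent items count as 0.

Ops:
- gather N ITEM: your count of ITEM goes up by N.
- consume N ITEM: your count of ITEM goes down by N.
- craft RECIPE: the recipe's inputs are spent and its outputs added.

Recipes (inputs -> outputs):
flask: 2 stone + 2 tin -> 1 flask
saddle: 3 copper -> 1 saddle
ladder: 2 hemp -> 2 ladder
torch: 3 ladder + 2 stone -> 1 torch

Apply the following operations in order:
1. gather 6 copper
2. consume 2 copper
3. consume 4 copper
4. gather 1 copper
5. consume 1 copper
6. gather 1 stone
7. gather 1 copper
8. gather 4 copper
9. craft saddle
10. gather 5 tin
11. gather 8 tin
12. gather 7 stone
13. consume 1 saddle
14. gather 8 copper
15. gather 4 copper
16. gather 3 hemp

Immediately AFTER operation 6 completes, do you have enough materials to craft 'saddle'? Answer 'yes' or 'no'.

Answer: no

Derivation:
After 1 (gather 6 copper): copper=6
After 2 (consume 2 copper): copper=4
After 3 (consume 4 copper): (empty)
After 4 (gather 1 copper): copper=1
After 5 (consume 1 copper): (empty)
After 6 (gather 1 stone): stone=1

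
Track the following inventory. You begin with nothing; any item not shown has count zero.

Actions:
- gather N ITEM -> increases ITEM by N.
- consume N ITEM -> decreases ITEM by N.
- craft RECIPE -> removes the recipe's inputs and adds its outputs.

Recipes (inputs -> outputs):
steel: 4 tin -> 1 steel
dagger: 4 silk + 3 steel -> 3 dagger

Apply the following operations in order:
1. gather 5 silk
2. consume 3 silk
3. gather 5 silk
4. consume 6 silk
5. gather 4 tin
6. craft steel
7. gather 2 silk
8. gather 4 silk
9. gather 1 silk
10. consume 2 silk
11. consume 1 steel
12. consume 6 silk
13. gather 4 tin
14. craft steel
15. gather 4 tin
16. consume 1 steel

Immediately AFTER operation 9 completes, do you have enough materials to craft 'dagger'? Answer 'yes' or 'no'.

After 1 (gather 5 silk): silk=5
After 2 (consume 3 silk): silk=2
After 3 (gather 5 silk): silk=7
After 4 (consume 6 silk): silk=1
After 5 (gather 4 tin): silk=1 tin=4
After 6 (craft steel): silk=1 steel=1
After 7 (gather 2 silk): silk=3 steel=1
After 8 (gather 4 silk): silk=7 steel=1
After 9 (gather 1 silk): silk=8 steel=1

Answer: no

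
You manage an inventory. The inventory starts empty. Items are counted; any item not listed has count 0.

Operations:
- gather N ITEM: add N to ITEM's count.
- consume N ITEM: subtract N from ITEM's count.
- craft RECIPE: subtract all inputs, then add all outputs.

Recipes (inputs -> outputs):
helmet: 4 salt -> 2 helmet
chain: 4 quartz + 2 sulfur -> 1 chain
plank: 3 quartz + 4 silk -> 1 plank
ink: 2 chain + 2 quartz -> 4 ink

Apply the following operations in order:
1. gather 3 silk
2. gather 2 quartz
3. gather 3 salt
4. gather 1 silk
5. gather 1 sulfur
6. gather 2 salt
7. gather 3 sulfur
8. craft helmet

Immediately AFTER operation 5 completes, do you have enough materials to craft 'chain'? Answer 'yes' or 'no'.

Answer: no

Derivation:
After 1 (gather 3 silk): silk=3
After 2 (gather 2 quartz): quartz=2 silk=3
After 3 (gather 3 salt): quartz=2 salt=3 silk=3
After 4 (gather 1 silk): quartz=2 salt=3 silk=4
After 5 (gather 1 sulfur): quartz=2 salt=3 silk=4 sulfur=1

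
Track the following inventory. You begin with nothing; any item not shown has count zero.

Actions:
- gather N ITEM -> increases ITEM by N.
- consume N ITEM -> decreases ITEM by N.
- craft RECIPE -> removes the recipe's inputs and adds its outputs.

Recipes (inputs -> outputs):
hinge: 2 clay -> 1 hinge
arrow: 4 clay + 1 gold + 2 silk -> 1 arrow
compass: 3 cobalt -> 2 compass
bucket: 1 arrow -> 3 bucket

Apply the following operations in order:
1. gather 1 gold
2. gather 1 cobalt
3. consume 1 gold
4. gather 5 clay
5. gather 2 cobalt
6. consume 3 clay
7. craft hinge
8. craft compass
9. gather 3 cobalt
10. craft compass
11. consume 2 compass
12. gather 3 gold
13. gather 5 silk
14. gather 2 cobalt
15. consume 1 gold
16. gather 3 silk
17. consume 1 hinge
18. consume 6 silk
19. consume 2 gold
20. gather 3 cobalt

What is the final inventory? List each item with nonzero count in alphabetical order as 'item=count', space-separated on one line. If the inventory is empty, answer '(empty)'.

After 1 (gather 1 gold): gold=1
After 2 (gather 1 cobalt): cobalt=1 gold=1
After 3 (consume 1 gold): cobalt=1
After 4 (gather 5 clay): clay=5 cobalt=1
After 5 (gather 2 cobalt): clay=5 cobalt=3
After 6 (consume 3 clay): clay=2 cobalt=3
After 7 (craft hinge): cobalt=3 hinge=1
After 8 (craft compass): compass=2 hinge=1
After 9 (gather 3 cobalt): cobalt=3 compass=2 hinge=1
After 10 (craft compass): compass=4 hinge=1
After 11 (consume 2 compass): compass=2 hinge=1
After 12 (gather 3 gold): compass=2 gold=3 hinge=1
After 13 (gather 5 silk): compass=2 gold=3 hinge=1 silk=5
After 14 (gather 2 cobalt): cobalt=2 compass=2 gold=3 hinge=1 silk=5
After 15 (consume 1 gold): cobalt=2 compass=2 gold=2 hinge=1 silk=5
After 16 (gather 3 silk): cobalt=2 compass=2 gold=2 hinge=1 silk=8
After 17 (consume 1 hinge): cobalt=2 compass=2 gold=2 silk=8
After 18 (consume 6 silk): cobalt=2 compass=2 gold=2 silk=2
After 19 (consume 2 gold): cobalt=2 compass=2 silk=2
After 20 (gather 3 cobalt): cobalt=5 compass=2 silk=2

Answer: cobalt=5 compass=2 silk=2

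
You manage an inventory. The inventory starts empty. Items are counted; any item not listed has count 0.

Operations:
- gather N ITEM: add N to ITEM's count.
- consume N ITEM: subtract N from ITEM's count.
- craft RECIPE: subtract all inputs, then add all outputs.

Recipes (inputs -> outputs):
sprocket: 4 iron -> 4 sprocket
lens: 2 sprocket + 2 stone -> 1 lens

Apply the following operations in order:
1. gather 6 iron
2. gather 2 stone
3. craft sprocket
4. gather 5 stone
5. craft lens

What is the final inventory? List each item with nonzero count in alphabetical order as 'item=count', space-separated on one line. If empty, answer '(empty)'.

Answer: iron=2 lens=1 sprocket=2 stone=5

Derivation:
After 1 (gather 6 iron): iron=6
After 2 (gather 2 stone): iron=6 stone=2
After 3 (craft sprocket): iron=2 sprocket=4 stone=2
After 4 (gather 5 stone): iron=2 sprocket=4 stone=7
After 5 (craft lens): iron=2 lens=1 sprocket=2 stone=5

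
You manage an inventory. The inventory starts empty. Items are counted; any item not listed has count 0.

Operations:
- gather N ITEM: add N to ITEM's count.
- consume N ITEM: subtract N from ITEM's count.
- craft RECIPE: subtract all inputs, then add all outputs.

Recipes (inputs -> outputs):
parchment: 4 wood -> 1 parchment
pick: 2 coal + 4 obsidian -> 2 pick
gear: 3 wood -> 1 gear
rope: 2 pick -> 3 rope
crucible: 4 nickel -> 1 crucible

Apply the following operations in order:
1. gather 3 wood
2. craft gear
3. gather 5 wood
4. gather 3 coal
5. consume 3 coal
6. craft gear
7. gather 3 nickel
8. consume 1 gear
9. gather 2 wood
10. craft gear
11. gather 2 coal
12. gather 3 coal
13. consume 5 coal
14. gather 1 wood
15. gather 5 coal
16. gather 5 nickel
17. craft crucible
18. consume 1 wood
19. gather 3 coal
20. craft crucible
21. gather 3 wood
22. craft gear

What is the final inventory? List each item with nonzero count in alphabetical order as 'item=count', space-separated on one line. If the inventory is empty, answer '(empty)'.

Answer: coal=8 crucible=2 gear=3 wood=1

Derivation:
After 1 (gather 3 wood): wood=3
After 2 (craft gear): gear=1
After 3 (gather 5 wood): gear=1 wood=5
After 4 (gather 3 coal): coal=3 gear=1 wood=5
After 5 (consume 3 coal): gear=1 wood=5
After 6 (craft gear): gear=2 wood=2
After 7 (gather 3 nickel): gear=2 nickel=3 wood=2
After 8 (consume 1 gear): gear=1 nickel=3 wood=2
After 9 (gather 2 wood): gear=1 nickel=3 wood=4
After 10 (craft gear): gear=2 nickel=3 wood=1
After 11 (gather 2 coal): coal=2 gear=2 nickel=3 wood=1
After 12 (gather 3 coal): coal=5 gear=2 nickel=3 wood=1
After 13 (consume 5 coal): gear=2 nickel=3 wood=1
After 14 (gather 1 wood): gear=2 nickel=3 wood=2
After 15 (gather 5 coal): coal=5 gear=2 nickel=3 wood=2
After 16 (gather 5 nickel): coal=5 gear=2 nickel=8 wood=2
After 17 (craft crucible): coal=5 crucible=1 gear=2 nickel=4 wood=2
After 18 (consume 1 wood): coal=5 crucible=1 gear=2 nickel=4 wood=1
After 19 (gather 3 coal): coal=8 crucible=1 gear=2 nickel=4 wood=1
After 20 (craft crucible): coal=8 crucible=2 gear=2 wood=1
After 21 (gather 3 wood): coal=8 crucible=2 gear=2 wood=4
After 22 (craft gear): coal=8 crucible=2 gear=3 wood=1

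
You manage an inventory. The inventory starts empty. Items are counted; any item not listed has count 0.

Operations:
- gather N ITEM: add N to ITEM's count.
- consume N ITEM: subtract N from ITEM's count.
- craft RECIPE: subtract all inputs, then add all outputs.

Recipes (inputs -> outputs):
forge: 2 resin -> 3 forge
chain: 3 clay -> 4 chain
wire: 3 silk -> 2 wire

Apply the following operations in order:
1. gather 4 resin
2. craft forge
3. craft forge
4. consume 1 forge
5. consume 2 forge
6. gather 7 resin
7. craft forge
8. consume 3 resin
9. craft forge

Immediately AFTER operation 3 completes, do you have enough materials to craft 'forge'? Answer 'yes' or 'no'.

After 1 (gather 4 resin): resin=4
After 2 (craft forge): forge=3 resin=2
After 3 (craft forge): forge=6

Answer: no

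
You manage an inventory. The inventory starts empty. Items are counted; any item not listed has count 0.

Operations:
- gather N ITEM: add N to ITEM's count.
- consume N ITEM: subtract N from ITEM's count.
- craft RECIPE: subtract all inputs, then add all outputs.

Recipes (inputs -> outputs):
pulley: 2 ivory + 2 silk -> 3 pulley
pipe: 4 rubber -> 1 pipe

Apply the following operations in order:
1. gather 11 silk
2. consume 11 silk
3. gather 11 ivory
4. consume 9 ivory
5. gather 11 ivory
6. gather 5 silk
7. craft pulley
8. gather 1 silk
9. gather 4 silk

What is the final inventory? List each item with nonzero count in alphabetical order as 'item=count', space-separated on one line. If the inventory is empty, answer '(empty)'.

After 1 (gather 11 silk): silk=11
After 2 (consume 11 silk): (empty)
After 3 (gather 11 ivory): ivory=11
After 4 (consume 9 ivory): ivory=2
After 5 (gather 11 ivory): ivory=13
After 6 (gather 5 silk): ivory=13 silk=5
After 7 (craft pulley): ivory=11 pulley=3 silk=3
After 8 (gather 1 silk): ivory=11 pulley=3 silk=4
After 9 (gather 4 silk): ivory=11 pulley=3 silk=8

Answer: ivory=11 pulley=3 silk=8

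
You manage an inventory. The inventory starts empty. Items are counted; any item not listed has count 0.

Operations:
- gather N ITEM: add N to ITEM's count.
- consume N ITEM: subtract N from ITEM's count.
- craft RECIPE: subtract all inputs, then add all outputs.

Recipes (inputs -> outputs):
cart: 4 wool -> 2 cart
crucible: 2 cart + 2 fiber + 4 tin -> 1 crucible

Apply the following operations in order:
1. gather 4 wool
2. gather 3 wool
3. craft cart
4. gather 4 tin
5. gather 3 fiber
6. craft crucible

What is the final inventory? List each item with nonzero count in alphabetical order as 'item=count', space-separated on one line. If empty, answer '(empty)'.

Answer: crucible=1 fiber=1 wool=3

Derivation:
After 1 (gather 4 wool): wool=4
After 2 (gather 3 wool): wool=7
After 3 (craft cart): cart=2 wool=3
After 4 (gather 4 tin): cart=2 tin=4 wool=3
After 5 (gather 3 fiber): cart=2 fiber=3 tin=4 wool=3
After 6 (craft crucible): crucible=1 fiber=1 wool=3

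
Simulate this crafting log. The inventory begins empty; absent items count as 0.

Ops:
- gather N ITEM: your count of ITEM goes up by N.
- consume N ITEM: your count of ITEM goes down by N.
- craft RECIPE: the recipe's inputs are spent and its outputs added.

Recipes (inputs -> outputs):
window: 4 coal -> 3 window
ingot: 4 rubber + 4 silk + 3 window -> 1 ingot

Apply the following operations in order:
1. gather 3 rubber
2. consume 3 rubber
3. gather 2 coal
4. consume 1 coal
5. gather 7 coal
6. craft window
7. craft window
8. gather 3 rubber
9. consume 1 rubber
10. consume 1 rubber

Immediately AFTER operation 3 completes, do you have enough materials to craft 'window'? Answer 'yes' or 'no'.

After 1 (gather 3 rubber): rubber=3
After 2 (consume 3 rubber): (empty)
After 3 (gather 2 coal): coal=2

Answer: no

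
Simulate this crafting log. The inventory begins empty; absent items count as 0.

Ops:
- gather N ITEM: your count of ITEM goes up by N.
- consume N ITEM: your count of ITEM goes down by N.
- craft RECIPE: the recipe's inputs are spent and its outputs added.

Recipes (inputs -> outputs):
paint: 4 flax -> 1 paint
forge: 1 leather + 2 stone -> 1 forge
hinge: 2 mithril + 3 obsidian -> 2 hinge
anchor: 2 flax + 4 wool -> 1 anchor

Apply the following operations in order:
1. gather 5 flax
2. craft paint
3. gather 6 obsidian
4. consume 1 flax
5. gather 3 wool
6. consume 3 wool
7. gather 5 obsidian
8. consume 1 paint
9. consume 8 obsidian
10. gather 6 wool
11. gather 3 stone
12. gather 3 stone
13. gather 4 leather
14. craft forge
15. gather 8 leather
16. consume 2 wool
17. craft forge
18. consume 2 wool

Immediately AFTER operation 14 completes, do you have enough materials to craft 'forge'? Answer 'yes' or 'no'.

After 1 (gather 5 flax): flax=5
After 2 (craft paint): flax=1 paint=1
After 3 (gather 6 obsidian): flax=1 obsidian=6 paint=1
After 4 (consume 1 flax): obsidian=6 paint=1
After 5 (gather 3 wool): obsidian=6 paint=1 wool=3
After 6 (consume 3 wool): obsidian=6 paint=1
After 7 (gather 5 obsidian): obsidian=11 paint=1
After 8 (consume 1 paint): obsidian=11
After 9 (consume 8 obsidian): obsidian=3
After 10 (gather 6 wool): obsidian=3 wool=6
After 11 (gather 3 stone): obsidian=3 stone=3 wool=6
After 12 (gather 3 stone): obsidian=3 stone=6 wool=6
After 13 (gather 4 leather): leather=4 obsidian=3 stone=6 wool=6
After 14 (craft forge): forge=1 leather=3 obsidian=3 stone=4 wool=6

Answer: yes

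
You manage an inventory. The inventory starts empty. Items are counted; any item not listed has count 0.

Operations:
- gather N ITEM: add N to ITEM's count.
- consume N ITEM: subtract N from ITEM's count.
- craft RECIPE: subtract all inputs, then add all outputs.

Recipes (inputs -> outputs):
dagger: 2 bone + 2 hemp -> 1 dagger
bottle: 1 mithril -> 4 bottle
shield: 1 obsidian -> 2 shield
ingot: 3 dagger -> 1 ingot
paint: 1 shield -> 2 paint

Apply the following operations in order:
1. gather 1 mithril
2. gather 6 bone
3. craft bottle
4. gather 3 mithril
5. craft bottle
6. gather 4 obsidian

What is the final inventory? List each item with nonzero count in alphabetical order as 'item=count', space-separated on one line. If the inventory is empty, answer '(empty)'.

After 1 (gather 1 mithril): mithril=1
After 2 (gather 6 bone): bone=6 mithril=1
After 3 (craft bottle): bone=6 bottle=4
After 4 (gather 3 mithril): bone=6 bottle=4 mithril=3
After 5 (craft bottle): bone=6 bottle=8 mithril=2
After 6 (gather 4 obsidian): bone=6 bottle=8 mithril=2 obsidian=4

Answer: bone=6 bottle=8 mithril=2 obsidian=4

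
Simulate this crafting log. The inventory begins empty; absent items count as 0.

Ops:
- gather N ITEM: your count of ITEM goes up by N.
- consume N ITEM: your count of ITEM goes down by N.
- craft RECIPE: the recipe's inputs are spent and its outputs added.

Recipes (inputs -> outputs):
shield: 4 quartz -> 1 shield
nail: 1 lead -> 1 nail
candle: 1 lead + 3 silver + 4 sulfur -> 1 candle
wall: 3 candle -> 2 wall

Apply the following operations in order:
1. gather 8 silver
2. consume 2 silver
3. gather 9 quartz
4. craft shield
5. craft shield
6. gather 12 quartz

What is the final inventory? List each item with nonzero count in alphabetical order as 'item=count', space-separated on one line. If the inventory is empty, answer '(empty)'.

Answer: quartz=13 shield=2 silver=6

Derivation:
After 1 (gather 8 silver): silver=8
After 2 (consume 2 silver): silver=6
After 3 (gather 9 quartz): quartz=9 silver=6
After 4 (craft shield): quartz=5 shield=1 silver=6
After 5 (craft shield): quartz=1 shield=2 silver=6
After 6 (gather 12 quartz): quartz=13 shield=2 silver=6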